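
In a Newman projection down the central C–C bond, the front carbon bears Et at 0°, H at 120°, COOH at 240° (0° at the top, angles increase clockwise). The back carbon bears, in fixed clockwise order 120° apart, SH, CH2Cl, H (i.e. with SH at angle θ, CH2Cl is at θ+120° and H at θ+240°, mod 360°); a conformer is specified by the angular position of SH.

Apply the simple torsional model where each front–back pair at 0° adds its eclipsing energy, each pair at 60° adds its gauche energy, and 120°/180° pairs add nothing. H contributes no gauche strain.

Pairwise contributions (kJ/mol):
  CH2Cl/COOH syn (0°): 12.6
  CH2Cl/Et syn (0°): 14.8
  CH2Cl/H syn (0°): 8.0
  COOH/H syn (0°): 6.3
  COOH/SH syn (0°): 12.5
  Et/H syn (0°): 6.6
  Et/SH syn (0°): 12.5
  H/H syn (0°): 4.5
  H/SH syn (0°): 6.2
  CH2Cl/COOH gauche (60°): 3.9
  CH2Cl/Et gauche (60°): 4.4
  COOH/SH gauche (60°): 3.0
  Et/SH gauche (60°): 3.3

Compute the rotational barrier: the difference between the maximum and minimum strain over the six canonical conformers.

24.6 kJ/mol

SH at 0° (eclipsed): Et–SH eclipsed, H–CH2Cl eclipsed, COOH–H eclipsed; 12.5 + 8.0 + 6.3 = 26.8 kJ/mol.
SH at 60° (staggered): Et–SH gauche, COOH–CH2Cl gauche; 3.3 + 3.9 = 7.2 kJ/mol.
SH at 120° (eclipsed): Et–H eclipsed, H–SH eclipsed, COOH–CH2Cl eclipsed; 6.6 + 6.2 + 12.6 = 25.4 kJ/mol.
SH at 180° (staggered): Et–CH2Cl gauche, COOH–SH gauche, COOH–CH2Cl gauche; 4.4 + 3.0 + 3.9 = 11.3 kJ/mol.
SH at 240° (eclipsed): Et–CH2Cl eclipsed, H–H eclipsed, COOH–SH eclipsed; 14.8 + 4.5 + 12.5 = 31.8 kJ/mol.
SH at 300° (staggered): Et–SH gauche, Et–CH2Cl gauche, COOH–SH gauche; 3.3 + 4.4 + 3.0 = 10.7 kJ/mol.
Max at 240° (31.8 kJ/mol), min at 60° (7.2 kJ/mol); barrier = 24.6 kJ/mol.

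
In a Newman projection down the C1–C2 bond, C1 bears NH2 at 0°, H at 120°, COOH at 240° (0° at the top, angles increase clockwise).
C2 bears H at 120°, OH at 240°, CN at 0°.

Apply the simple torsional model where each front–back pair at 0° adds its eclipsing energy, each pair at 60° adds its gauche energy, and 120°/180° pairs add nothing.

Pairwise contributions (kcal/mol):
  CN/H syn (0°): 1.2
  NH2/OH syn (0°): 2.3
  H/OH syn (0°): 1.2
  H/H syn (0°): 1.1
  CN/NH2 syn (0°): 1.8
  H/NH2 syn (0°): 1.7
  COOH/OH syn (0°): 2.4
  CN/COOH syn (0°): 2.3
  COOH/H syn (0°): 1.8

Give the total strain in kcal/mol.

5.3 kcal/mol

This conformer (eclipsed): NH2–CN eclipsed, H–H eclipsed, COOH–OH eclipsed; 1.8 + 1.1 + 2.4 = 5.3 kcal/mol.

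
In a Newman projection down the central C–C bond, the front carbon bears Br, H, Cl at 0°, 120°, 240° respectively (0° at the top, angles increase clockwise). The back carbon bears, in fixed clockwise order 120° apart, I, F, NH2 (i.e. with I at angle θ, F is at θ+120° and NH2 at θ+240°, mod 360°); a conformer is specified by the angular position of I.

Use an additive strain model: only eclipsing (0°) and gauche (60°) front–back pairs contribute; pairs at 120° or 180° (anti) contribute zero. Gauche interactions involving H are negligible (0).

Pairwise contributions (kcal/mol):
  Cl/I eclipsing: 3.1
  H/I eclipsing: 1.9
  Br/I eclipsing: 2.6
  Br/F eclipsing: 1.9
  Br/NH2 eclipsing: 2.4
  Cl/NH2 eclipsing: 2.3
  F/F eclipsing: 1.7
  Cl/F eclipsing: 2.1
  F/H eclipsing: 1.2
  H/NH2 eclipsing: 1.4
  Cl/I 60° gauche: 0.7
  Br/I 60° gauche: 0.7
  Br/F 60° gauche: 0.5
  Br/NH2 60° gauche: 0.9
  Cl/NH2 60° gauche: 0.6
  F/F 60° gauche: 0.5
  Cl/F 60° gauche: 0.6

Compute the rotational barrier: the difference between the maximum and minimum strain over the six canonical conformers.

3.9 kcal/mol

I at 0° (eclipsed): Br(0°)/I(0°) eclipsed 2.6; H(120°)/F(120°) eclipsed 1.2; Cl(240°)/NH2(240°) eclipsed 2.3 → 6.1 kcal/mol.
I at 60° (staggered): Br(0°)/I(60°) gauche 0.7; Br(0°)/NH2(300°) gauche 0.9; Cl(240°)/F(180°) gauche 0.6; Cl(240°)/NH2(300°) gauche 0.6 → 2.8 kcal/mol.
I at 120° (eclipsed): Br(0°)/NH2(0°) eclipsed 2.4; H(120°)/I(120°) eclipsed 1.9; Cl(240°)/F(240°) eclipsed 2.1 → 6.4 kcal/mol.
I at 180° (staggered): Br(0°)/F(300°) gauche 0.5; Br(0°)/NH2(60°) gauche 0.9; Cl(240°)/I(180°) gauche 0.7; Cl(240°)/F(300°) gauche 0.6 → 2.7 kcal/mol.
I at 240° (eclipsed): Br(0°)/F(0°) eclipsed 1.9; H(120°)/NH2(120°) eclipsed 1.4; Cl(240°)/I(240°) eclipsed 3.1 → 6.4 kcal/mol.
I at 300° (staggered): Br(0°)/I(300°) gauche 0.7; Br(0°)/F(60°) gauche 0.5; Cl(240°)/I(300°) gauche 0.7; Cl(240°)/NH2(180°) gauche 0.6 → 2.5 kcal/mol.
Max at 120° (6.4 kcal/mol), min at 300° (2.5 kcal/mol); barrier = 3.9 kcal/mol.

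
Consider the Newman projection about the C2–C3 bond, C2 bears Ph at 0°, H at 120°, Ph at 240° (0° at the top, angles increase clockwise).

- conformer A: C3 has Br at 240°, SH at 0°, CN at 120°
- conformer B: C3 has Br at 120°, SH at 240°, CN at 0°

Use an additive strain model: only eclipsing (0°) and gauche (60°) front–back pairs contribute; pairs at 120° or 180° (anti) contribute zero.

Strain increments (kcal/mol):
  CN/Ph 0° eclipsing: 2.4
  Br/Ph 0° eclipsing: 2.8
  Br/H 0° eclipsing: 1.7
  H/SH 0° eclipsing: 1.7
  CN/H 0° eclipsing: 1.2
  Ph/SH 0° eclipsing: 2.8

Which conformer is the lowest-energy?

A (eclipsed): Ph(0°)/SH(0°) eclipsed 2.8; H(120°)/CN(120°) eclipsed 1.2; Ph(240°)/Br(240°) eclipsed 2.8 → 6.8 kcal/mol.
B (eclipsed): Ph(0°)/CN(0°) eclipsed 2.4; H(120°)/Br(120°) eclipsed 1.7; Ph(240°)/SH(240°) eclipsed 2.8 → 6.9 kcal/mol.
A has the lowest total (6.8 kcal/mol).

A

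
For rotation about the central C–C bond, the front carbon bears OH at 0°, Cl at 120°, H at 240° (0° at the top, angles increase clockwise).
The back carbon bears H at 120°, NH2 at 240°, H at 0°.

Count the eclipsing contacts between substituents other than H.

Every eclipsing pair involves H, so the count is 0.

0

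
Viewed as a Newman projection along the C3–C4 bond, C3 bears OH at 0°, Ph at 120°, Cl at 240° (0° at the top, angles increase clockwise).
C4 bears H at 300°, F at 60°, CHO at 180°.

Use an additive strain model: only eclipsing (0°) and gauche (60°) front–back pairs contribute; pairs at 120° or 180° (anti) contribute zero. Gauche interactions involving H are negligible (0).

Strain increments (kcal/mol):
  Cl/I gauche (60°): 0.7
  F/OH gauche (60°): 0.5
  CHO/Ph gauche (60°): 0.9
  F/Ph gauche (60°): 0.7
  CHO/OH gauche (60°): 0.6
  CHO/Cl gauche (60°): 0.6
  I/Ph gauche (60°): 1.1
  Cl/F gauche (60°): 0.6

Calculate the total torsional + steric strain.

This conformer is staggered. OH at 0° is gauche with F at 60° (0.5); Ph at 120° is gauche with F at 60° (0.7); Ph at 120° is gauche with CHO at 180° (0.9); Cl at 240° is gauche with CHO at 180° (0.6). Total 2.7 kcal/mol.

2.7 kcal/mol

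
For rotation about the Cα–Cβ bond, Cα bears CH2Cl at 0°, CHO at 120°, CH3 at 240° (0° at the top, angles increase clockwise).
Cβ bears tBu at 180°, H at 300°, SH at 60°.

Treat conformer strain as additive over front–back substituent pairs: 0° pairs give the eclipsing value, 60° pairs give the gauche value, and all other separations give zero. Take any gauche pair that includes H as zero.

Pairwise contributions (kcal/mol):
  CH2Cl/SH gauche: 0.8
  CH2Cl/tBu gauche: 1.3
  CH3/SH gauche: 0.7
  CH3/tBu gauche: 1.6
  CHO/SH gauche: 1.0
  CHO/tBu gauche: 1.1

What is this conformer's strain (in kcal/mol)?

4.5 kcal/mol

This conformer (staggered): CH2Cl–SH gauche, CHO–tBu gauche, CHO–SH gauche, CH3–tBu gauche; 0.8 + 1.1 + 1.0 + 1.6 = 4.5 kcal/mol.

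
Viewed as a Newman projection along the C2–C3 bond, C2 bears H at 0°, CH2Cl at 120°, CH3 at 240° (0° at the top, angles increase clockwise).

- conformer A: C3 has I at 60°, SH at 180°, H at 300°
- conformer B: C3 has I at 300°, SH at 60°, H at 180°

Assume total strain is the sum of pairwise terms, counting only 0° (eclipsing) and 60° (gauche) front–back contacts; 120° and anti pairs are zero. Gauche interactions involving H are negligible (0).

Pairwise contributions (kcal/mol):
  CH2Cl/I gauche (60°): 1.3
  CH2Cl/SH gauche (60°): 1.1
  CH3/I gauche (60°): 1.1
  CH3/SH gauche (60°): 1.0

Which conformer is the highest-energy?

A

A (staggered): CH2Cl(120°)/I(60°) gauche 1.3; CH2Cl(120°)/SH(180°) gauche 1.1; CH3(240°)/SH(180°) gauche 1.0 → 3.4 kcal/mol.
B (staggered): CH2Cl(120°)/SH(60°) gauche 1.1; CH3(240°)/I(300°) gauche 1.1 → 2.2 kcal/mol.
A has the highest total (3.4 kcal/mol).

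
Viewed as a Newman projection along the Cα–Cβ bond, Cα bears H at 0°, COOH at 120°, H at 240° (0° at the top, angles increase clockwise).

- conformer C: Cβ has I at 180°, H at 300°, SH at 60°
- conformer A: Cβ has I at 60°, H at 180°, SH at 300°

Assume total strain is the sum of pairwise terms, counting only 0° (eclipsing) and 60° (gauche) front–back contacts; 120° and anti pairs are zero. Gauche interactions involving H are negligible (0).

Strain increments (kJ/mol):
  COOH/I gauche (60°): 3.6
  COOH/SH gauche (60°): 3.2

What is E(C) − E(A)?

+3.2 kJ/mol

C (staggered): COOH(120°)/I(180°) gauche 3.6; COOH(120°)/SH(60°) gauche 3.2 → 6.8 kJ/mol.
A (staggered): COOH(120°)/I(60°) gauche 3.6 → 3.6 kJ/mol.
E(C) − E(A) = 6.8 − 3.6 = +3.2 kJ/mol.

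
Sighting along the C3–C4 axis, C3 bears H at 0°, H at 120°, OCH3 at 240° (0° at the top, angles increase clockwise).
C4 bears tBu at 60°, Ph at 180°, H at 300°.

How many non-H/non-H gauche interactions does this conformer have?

Non-H gauche pairs: OCH3(240°)/Ph(180°) — 1 interaction.

1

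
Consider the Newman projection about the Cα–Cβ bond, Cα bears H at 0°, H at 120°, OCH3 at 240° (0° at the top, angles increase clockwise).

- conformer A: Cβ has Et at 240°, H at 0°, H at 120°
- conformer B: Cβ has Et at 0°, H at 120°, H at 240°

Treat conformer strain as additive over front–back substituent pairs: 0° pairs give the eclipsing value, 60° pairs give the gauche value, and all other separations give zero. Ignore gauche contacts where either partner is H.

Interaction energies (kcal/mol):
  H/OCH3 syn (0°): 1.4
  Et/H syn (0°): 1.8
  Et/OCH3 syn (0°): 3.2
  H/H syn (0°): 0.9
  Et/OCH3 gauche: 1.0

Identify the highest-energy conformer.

A

A is eclipsed. H at 0° is eclipsed with H at 0° (0.9); H at 120° is eclipsed with H at 120° (0.9); OCH3 at 240° is eclipsed with Et at 240° (3.2). Total 5.0 kcal/mol.
B is eclipsed. H at 0° is eclipsed with Et at 0° (1.8); H at 120° is eclipsed with H at 120° (0.9); OCH3 at 240° is eclipsed with H at 240° (1.4). Total 4.1 kcal/mol.
A has the highest total (5.0 kcal/mol).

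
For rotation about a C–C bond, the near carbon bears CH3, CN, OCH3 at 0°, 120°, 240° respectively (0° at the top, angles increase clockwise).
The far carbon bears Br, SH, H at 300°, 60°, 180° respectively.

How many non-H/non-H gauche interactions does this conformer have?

4

Non-H gauche pairs: CH3(0°)/Br(300°); CH3(0°)/SH(60°); CN(120°)/SH(60°); OCH3(240°)/Br(300°) — 4 interactions.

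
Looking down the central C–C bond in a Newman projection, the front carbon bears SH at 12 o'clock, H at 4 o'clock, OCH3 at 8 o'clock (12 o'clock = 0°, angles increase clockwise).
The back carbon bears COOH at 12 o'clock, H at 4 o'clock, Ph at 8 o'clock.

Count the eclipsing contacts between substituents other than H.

2

Non-H eclipsing pairs: SH(0°)/COOH(0°); OCH3(240°)/Ph(240°) — 2 interactions.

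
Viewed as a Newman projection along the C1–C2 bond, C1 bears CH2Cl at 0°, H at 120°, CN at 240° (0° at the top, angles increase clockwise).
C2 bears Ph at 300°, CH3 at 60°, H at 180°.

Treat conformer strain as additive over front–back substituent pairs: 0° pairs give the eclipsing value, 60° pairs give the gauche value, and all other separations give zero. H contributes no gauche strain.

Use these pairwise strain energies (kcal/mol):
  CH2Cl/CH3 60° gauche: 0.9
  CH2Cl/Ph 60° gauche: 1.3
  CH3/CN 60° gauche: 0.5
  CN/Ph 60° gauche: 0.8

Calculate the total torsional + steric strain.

3.0 kcal/mol

This conformer (staggered): CH2Cl(0°)/Ph(300°) gauche 1.3; CH2Cl(0°)/CH3(60°) gauche 0.9; CN(240°)/Ph(300°) gauche 0.8 → 3.0 kcal/mol.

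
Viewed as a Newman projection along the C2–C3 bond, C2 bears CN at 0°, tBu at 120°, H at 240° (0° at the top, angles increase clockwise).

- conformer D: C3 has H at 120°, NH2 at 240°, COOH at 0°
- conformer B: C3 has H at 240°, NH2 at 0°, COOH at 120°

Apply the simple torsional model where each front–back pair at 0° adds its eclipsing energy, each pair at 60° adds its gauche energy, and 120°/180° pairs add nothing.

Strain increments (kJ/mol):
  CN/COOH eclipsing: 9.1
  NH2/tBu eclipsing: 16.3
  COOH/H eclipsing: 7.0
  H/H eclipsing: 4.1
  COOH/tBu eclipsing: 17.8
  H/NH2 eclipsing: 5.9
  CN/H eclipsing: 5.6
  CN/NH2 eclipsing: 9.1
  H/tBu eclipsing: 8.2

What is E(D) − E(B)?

D is eclipsed. CN at 0° is eclipsed with COOH at 0° (9.1); tBu at 120° is eclipsed with H at 120° (8.2); H at 240° is eclipsed with NH2 at 240° (5.9). Total 23.2 kJ/mol.
B is eclipsed. CN at 0° is eclipsed with NH2 at 0° (9.1); tBu at 120° is eclipsed with COOH at 120° (17.8); H at 240° is eclipsed with H at 240° (4.1). Total 31.0 kJ/mol.
E(D) − E(B) = 23.2 − 31.0 = -7.8 kJ/mol.

-7.8 kJ/mol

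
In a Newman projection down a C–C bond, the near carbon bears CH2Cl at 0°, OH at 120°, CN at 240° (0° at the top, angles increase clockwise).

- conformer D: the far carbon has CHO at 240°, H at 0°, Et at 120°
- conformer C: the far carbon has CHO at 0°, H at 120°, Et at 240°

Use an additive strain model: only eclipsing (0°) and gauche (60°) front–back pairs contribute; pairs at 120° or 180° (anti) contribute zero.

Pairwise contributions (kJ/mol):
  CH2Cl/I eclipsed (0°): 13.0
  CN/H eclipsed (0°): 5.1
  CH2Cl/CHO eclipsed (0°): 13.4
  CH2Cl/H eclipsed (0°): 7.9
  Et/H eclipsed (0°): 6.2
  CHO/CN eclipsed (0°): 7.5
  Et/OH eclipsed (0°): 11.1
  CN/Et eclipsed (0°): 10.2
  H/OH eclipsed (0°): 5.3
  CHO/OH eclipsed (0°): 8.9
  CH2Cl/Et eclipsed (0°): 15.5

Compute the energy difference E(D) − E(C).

D (eclipsed): CH2Cl–H eclipsed, OH–Et eclipsed, CN–CHO eclipsed; 7.9 + 11.1 + 7.5 = 26.5 kJ/mol.
C (eclipsed): CH2Cl–CHO eclipsed, OH–H eclipsed, CN–Et eclipsed; 13.4 + 5.3 + 10.2 = 28.9 kJ/mol.
E(D) − E(C) = 26.5 − 28.9 = -2.4 kJ/mol.

-2.4 kJ/mol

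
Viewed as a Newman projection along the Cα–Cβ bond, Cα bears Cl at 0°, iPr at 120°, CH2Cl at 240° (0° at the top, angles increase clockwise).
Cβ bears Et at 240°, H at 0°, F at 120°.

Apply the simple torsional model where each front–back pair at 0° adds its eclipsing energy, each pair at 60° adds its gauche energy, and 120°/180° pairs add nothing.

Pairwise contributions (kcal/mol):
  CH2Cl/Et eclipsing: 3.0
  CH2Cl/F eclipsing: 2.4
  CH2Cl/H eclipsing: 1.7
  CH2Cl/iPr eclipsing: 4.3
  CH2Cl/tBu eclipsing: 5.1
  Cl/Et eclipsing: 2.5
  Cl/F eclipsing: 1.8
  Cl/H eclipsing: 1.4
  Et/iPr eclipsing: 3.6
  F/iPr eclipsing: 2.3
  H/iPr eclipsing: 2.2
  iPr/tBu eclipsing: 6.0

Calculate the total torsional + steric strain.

6.7 kcal/mol

This conformer (eclipsed): Cl–H eclipsed, iPr–F eclipsed, CH2Cl–Et eclipsed; 1.4 + 2.3 + 3.0 = 6.7 kcal/mol.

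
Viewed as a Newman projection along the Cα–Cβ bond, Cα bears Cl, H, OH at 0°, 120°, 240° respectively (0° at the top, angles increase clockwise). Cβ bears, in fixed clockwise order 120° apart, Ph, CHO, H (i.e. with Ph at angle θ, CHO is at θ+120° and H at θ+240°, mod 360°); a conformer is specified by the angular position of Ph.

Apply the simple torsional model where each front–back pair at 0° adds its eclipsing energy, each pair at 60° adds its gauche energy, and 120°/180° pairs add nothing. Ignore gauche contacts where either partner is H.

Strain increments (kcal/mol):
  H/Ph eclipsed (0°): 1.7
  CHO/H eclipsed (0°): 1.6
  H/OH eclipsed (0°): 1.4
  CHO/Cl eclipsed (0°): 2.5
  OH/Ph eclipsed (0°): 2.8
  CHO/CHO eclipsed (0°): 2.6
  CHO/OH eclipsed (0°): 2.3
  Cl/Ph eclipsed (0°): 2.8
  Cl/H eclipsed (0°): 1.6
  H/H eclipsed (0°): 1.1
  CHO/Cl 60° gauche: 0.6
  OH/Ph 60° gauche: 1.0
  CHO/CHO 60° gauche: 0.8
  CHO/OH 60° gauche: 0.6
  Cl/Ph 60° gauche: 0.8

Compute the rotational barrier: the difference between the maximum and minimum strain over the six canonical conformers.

5.0 kcal/mol

Ph at 0° (eclipsed): Cl–Ph eclipsed, H–CHO eclipsed, OH–H eclipsed; 2.8 + 1.6 + 1.4 = 5.8 kcal/mol.
Ph at 60° (staggered): Cl–Ph gauche, OH–CHO gauche; 0.8 + 0.6 = 1.4 kcal/mol.
Ph at 120° (eclipsed): Cl–H eclipsed, H–Ph eclipsed, OH–CHO eclipsed; 1.6 + 1.7 + 2.3 = 5.6 kcal/mol.
Ph at 180° (staggered): Cl–CHO gauche, OH–Ph gauche, OH–CHO gauche; 0.6 + 1.0 + 0.6 = 2.2 kcal/mol.
Ph at 240° (eclipsed): Cl–CHO eclipsed, H–H eclipsed, OH–Ph eclipsed; 2.5 + 1.1 + 2.8 = 6.4 kcal/mol.
Ph at 300° (staggered): Cl–Ph gauche, Cl–CHO gauche, OH–Ph gauche; 0.8 + 0.6 + 1.0 = 2.4 kcal/mol.
Max at 240° (6.4 kcal/mol), min at 60° (1.4 kcal/mol); barrier = 5.0 kcal/mol.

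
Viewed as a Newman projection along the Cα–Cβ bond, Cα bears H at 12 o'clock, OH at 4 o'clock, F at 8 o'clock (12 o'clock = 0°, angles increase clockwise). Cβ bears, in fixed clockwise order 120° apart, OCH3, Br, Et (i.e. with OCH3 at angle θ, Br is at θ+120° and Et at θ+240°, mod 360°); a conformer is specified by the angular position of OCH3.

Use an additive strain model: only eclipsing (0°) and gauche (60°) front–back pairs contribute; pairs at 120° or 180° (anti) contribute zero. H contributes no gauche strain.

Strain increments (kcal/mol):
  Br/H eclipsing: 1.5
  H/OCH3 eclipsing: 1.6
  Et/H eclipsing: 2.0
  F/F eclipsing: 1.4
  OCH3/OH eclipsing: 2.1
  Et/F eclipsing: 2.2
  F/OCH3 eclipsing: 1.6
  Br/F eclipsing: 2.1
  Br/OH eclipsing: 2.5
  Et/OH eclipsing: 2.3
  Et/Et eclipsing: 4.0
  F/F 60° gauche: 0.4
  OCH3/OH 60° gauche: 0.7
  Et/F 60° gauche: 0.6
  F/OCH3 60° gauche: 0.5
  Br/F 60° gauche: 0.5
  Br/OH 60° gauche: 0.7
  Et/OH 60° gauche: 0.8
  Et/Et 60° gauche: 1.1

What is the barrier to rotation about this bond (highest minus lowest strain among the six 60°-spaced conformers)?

OCH3 at 0° (eclipsed): H(0°)/OCH3(0°) eclipsed 1.6; OH(120°)/Br(120°) eclipsed 2.5; F(240°)/Et(240°) eclipsed 2.2 → 6.3 kcal/mol.
OCH3 at 60° (staggered): OH(120°)/OCH3(60°) gauche 0.7; OH(120°)/Br(180°) gauche 0.7; F(240°)/Br(180°) gauche 0.5; F(240°)/Et(300°) gauche 0.6 → 2.5 kcal/mol.
OCH3 at 120° (eclipsed): H(0°)/Et(0°) eclipsed 2.0; OH(120°)/OCH3(120°) eclipsed 2.1; F(240°)/Br(240°) eclipsed 2.1 → 6.2 kcal/mol.
OCH3 at 180° (staggered): OH(120°)/OCH3(180°) gauche 0.7; OH(120°)/Et(60°) gauche 0.8; F(240°)/OCH3(180°) gauche 0.5; F(240°)/Br(300°) gauche 0.5 → 2.5 kcal/mol.
OCH3 at 240° (eclipsed): H(0°)/Br(0°) eclipsed 1.5; OH(120°)/Et(120°) eclipsed 2.3; F(240°)/OCH3(240°) eclipsed 1.6 → 5.4 kcal/mol.
OCH3 at 300° (staggered): OH(120°)/Br(60°) gauche 0.7; OH(120°)/Et(180°) gauche 0.8; F(240°)/OCH3(300°) gauche 0.5; F(240°)/Et(180°) gauche 0.6 → 2.6 kcal/mol.
Max at 0° (6.3 kcal/mol), min at 60° (2.5 kcal/mol); barrier = 3.8 kcal/mol.

3.8 kcal/mol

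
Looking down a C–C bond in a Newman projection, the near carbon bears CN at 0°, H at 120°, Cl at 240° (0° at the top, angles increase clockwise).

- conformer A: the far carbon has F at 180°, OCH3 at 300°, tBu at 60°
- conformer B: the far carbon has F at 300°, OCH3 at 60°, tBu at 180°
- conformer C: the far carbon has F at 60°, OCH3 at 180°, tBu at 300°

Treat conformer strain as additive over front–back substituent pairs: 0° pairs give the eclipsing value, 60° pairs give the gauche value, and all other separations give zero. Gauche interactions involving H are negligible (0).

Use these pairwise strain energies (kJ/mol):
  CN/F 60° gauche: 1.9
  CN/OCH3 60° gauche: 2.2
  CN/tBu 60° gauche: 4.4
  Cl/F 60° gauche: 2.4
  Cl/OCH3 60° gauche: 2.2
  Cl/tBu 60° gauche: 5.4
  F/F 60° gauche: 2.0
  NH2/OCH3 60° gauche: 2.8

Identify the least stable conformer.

C

A (staggered): CN(0°)/OCH3(300°) gauche 2.2; CN(0°)/tBu(60°) gauche 4.4; Cl(240°)/F(180°) gauche 2.4; Cl(240°)/OCH3(300°) gauche 2.2 → 11.2 kJ/mol.
B (staggered): CN(0°)/F(300°) gauche 1.9; CN(0°)/OCH3(60°) gauche 2.2; Cl(240°)/F(300°) gauche 2.4; Cl(240°)/tBu(180°) gauche 5.4 → 11.9 kJ/mol.
C (staggered): CN(0°)/F(60°) gauche 1.9; CN(0°)/tBu(300°) gauche 4.4; Cl(240°)/OCH3(180°) gauche 2.2; Cl(240°)/tBu(300°) gauche 5.4 → 13.9 kJ/mol.
C has the highest total (13.9 kJ/mol).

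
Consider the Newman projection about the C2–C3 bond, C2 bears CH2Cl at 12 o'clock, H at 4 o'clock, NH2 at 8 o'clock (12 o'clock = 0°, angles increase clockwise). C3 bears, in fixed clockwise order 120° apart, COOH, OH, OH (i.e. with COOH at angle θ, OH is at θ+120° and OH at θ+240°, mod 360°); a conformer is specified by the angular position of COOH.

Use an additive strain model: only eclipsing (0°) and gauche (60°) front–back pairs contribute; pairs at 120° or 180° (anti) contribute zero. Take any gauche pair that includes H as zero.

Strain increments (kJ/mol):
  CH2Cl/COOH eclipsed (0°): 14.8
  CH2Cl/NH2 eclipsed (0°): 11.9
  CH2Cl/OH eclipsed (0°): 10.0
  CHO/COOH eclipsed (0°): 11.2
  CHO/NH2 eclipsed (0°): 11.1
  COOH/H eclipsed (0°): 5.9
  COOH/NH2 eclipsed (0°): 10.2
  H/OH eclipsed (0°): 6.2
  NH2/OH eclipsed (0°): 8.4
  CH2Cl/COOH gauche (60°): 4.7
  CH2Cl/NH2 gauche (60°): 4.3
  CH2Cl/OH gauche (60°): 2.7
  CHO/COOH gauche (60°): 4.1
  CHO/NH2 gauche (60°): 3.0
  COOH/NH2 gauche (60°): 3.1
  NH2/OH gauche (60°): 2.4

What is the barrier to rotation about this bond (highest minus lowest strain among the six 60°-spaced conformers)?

18.5 kJ/mol

COOH at 0° (eclipsed): CH2Cl(0°)/COOH(0°) eclipsed 14.8; H(120°)/OH(120°) eclipsed 6.2; NH2(240°)/OH(240°) eclipsed 8.4 → 29.4 kJ/mol.
COOH at 60° (staggered): CH2Cl(0°)/COOH(60°) gauche 4.7; CH2Cl(0°)/OH(300°) gauche 2.7; NH2(240°)/OH(180°) gauche 2.4; NH2(240°)/OH(300°) gauche 2.4 → 12.2 kJ/mol.
COOH at 120° (eclipsed): CH2Cl(0°)/OH(0°) eclipsed 10.0; H(120°)/COOH(120°) eclipsed 5.9; NH2(240°)/OH(240°) eclipsed 8.4 → 24.3 kJ/mol.
COOH at 180° (staggered): CH2Cl(0°)/OH(300°) gauche 2.7; CH2Cl(0°)/OH(60°) gauche 2.7; NH2(240°)/COOH(180°) gauche 3.1; NH2(240°)/OH(300°) gauche 2.4 → 10.9 kJ/mol.
COOH at 240° (eclipsed): CH2Cl(0°)/OH(0°) eclipsed 10.0; H(120°)/OH(120°) eclipsed 6.2; NH2(240°)/COOH(240°) eclipsed 10.2 → 26.4 kJ/mol.
COOH at 300° (staggered): CH2Cl(0°)/COOH(300°) gauche 4.7; CH2Cl(0°)/OH(60°) gauche 2.7; NH2(240°)/COOH(300°) gauche 3.1; NH2(240°)/OH(180°) gauche 2.4 → 12.9 kJ/mol.
Max at 0° (29.4 kJ/mol), min at 180° (10.9 kJ/mol); barrier = 18.5 kJ/mol.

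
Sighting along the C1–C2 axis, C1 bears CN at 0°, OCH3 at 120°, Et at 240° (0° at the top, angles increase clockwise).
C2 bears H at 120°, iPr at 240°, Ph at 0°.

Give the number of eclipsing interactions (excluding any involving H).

Non-H eclipsing pairs: CN(0°)/Ph(0°); Et(240°)/iPr(240°) — 2 interactions.

2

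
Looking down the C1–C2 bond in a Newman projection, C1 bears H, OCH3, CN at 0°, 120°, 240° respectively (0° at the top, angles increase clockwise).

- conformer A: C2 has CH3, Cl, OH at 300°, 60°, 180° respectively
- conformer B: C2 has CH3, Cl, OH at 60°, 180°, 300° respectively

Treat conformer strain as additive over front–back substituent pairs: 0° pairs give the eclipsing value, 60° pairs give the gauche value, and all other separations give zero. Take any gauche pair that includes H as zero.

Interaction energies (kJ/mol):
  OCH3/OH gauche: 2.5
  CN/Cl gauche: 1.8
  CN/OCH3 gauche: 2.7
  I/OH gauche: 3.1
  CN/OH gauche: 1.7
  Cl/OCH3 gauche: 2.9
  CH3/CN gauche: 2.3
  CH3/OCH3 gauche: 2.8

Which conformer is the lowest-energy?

B

A (staggered): OCH3–Cl gauche, OCH3–OH gauche, CN–CH3 gauche, CN–OH gauche; 2.9 + 2.5 + 2.3 + 1.7 = 9.4 kJ/mol.
B (staggered): OCH3–CH3 gauche, OCH3–Cl gauche, CN–Cl gauche, CN–OH gauche; 2.8 + 2.9 + 1.8 + 1.7 = 9.2 kJ/mol.
B has the lowest total (9.2 kJ/mol).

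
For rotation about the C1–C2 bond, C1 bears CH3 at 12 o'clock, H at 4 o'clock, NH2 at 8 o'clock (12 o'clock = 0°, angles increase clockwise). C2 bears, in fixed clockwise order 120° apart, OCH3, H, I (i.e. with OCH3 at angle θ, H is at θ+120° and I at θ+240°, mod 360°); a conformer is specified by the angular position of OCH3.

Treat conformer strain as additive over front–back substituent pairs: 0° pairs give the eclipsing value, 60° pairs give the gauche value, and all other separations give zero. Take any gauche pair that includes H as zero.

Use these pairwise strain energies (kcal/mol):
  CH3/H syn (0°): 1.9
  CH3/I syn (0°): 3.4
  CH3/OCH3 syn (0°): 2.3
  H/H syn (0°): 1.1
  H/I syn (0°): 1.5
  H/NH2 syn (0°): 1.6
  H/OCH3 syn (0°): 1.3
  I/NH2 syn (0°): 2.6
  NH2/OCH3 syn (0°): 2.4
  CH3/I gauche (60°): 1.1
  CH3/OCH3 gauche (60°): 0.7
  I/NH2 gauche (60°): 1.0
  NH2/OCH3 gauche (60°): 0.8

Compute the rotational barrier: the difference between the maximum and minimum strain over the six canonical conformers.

OCH3 at 0° (eclipsed): CH3–OCH3 eclipsed, H–H eclipsed, NH2–I eclipsed; 2.3 + 1.1 + 2.6 = 6.0 kcal/mol.
OCH3 at 60° (staggered): CH3–OCH3 gauche, CH3–I gauche, NH2–I gauche; 0.7 + 1.1 + 1.0 = 2.8 kcal/mol.
OCH3 at 120° (eclipsed): CH3–I eclipsed, H–OCH3 eclipsed, NH2–H eclipsed; 3.4 + 1.3 + 1.6 = 6.3 kcal/mol.
OCH3 at 180° (staggered): CH3–I gauche, NH2–OCH3 gauche; 1.1 + 0.8 = 1.9 kcal/mol.
OCH3 at 240° (eclipsed): CH3–H eclipsed, H–I eclipsed, NH2–OCH3 eclipsed; 1.9 + 1.5 + 2.4 = 5.8 kcal/mol.
OCH3 at 300° (staggered): CH3–OCH3 gauche, NH2–OCH3 gauche, NH2–I gauche; 0.7 + 0.8 + 1.0 = 2.5 kcal/mol.
Max at 120° (6.3 kcal/mol), min at 180° (1.9 kcal/mol); barrier = 4.4 kcal/mol.

4.4 kcal/mol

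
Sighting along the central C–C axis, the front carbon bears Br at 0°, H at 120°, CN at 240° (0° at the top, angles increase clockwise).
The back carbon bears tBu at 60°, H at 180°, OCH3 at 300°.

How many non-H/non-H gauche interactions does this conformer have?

Non-H gauche pairs: Br(0°)/tBu(60°); Br(0°)/OCH3(300°); CN(240°)/OCH3(300°) — 3 interactions.

3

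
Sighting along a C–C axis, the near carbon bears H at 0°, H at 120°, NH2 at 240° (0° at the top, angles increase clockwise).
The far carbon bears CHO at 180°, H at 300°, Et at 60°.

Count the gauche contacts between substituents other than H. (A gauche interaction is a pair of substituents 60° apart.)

1

Non-H gauche pairs: NH2(240°)/CHO(180°) — 1 interaction.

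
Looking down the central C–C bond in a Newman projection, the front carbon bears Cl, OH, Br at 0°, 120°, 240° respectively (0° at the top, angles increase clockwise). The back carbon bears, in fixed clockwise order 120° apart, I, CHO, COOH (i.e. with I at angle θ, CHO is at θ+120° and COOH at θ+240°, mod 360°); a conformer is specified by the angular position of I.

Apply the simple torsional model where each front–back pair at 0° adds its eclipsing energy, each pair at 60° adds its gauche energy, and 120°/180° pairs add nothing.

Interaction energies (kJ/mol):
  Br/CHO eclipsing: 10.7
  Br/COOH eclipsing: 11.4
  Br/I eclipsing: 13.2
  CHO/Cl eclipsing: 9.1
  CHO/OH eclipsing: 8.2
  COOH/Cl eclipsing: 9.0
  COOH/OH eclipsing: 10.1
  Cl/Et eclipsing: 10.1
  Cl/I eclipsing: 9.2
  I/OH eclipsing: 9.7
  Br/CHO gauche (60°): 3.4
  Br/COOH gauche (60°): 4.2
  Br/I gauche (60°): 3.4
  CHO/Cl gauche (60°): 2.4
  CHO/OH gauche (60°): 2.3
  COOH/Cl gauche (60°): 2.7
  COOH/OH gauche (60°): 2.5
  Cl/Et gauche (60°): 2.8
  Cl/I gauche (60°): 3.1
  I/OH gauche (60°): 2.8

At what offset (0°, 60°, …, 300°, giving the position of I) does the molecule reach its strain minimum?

180°

I at 0° is eclipsed. Cl at 0° is eclipsed with I at 0° (9.2); OH at 120° is eclipsed with CHO at 120° (8.2); Br at 240° is eclipsed with COOH at 240° (11.4). Total 28.8 kJ/mol.
I at 60° is staggered. Cl at 0° is gauche with I at 60° (3.1); Cl at 0° is gauche with COOH at 300° (2.7); OH at 120° is gauche with I at 60° (2.8); OH at 120° is gauche with CHO at 180° (2.3); Br at 240° is gauche with CHO at 180° (3.4); Br at 240° is gauche with COOH at 300° (4.2). Total 18.5 kJ/mol.
I at 120° is eclipsed. Cl at 0° is eclipsed with COOH at 0° (9.0); OH at 120° is eclipsed with I at 120° (9.7); Br at 240° is eclipsed with CHO at 240° (10.7). Total 29.4 kJ/mol.
I at 180° is staggered. Cl at 0° is gauche with CHO at 300° (2.4); Cl at 0° is gauche with COOH at 60° (2.7); OH at 120° is gauche with I at 180° (2.8); OH at 120° is gauche with COOH at 60° (2.5); Br at 240° is gauche with I at 180° (3.4); Br at 240° is gauche with CHO at 300° (3.4). Total 17.2 kJ/mol.
I at 240° is eclipsed. Cl at 0° is eclipsed with CHO at 0° (9.1); OH at 120° is eclipsed with COOH at 120° (10.1); Br at 240° is eclipsed with I at 240° (13.2). Total 32.4 kJ/mol.
I at 300° is staggered. Cl at 0° is gauche with I at 300° (3.1); Cl at 0° is gauche with CHO at 60° (2.4); OH at 120° is gauche with CHO at 60° (2.3); OH at 120° is gauche with COOH at 180° (2.5); Br at 240° is gauche with I at 300° (3.4); Br at 240° is gauche with COOH at 180° (4.2). Total 17.9 kJ/mol.
The minimum (17.2 kJ/mol) occurs with I at 180°.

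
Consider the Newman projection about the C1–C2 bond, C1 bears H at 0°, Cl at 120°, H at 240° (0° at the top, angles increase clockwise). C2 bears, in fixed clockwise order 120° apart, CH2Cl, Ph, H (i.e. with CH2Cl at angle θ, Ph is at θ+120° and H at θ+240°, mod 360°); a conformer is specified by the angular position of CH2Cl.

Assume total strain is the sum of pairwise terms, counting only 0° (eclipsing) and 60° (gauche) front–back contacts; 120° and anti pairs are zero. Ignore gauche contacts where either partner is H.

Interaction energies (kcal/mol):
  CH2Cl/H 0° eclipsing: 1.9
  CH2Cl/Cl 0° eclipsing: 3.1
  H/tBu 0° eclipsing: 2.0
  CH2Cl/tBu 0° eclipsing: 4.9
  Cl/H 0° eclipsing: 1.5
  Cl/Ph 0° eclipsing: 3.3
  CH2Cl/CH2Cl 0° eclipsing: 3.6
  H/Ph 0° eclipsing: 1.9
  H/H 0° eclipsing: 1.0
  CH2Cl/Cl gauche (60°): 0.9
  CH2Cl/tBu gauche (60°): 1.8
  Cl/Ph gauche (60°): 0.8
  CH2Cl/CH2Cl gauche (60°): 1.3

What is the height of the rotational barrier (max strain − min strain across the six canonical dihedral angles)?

5.4 kcal/mol

CH2Cl at 0° is eclipsed. H at 0° is eclipsed with CH2Cl at 0° (1.9); Cl at 120° is eclipsed with Ph at 120° (3.3); H at 240° is eclipsed with H at 240° (1.0). Total 6.2 kcal/mol.
CH2Cl at 60° is staggered. Cl at 120° is gauche with CH2Cl at 60° (0.9); Cl at 120° is gauche with Ph at 180° (0.8). Total 1.7 kcal/mol.
CH2Cl at 120° is eclipsed. H at 0° is eclipsed with H at 0° (1.0); Cl at 120° is eclipsed with CH2Cl at 120° (3.1); H at 240° is eclipsed with Ph at 240° (1.9). Total 6.0 kcal/mol.
CH2Cl at 180° is staggered. Cl at 120° is gauche with CH2Cl at 180° (0.9). Total 0.9 kcal/mol.
CH2Cl at 240° is eclipsed. H at 0° is eclipsed with Ph at 0° (1.9); Cl at 120° is eclipsed with H at 120° (1.5); H at 240° is eclipsed with CH2Cl at 240° (1.9). Total 5.3 kcal/mol.
CH2Cl at 300° is staggered. Cl at 120° is gauche with Ph at 60° (0.8). Total 0.8 kcal/mol.
Max at 0° (6.2 kcal/mol), min at 300° (0.8 kcal/mol); barrier = 5.4 kcal/mol.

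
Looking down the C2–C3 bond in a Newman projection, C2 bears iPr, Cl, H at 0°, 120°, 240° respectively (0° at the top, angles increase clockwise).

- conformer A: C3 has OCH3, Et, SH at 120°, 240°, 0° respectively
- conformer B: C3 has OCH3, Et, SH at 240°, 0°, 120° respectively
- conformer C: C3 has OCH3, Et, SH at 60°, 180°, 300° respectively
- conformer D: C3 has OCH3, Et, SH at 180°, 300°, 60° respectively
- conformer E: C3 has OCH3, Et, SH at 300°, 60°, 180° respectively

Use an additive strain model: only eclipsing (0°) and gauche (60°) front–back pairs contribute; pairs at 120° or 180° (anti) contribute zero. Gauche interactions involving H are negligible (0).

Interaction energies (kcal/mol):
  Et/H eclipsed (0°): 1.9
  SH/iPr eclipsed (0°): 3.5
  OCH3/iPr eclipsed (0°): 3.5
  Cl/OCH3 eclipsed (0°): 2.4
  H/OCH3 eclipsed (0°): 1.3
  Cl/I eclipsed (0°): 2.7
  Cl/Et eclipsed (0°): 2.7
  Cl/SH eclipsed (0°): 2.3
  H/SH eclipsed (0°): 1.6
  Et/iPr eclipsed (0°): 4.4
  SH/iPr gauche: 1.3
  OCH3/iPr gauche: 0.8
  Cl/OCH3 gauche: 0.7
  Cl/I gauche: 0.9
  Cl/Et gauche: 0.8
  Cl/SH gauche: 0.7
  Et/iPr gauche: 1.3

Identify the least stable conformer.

B

A (eclipsed): iPr–SH eclipsed, Cl–OCH3 eclipsed, H–Et eclipsed; 3.5 + 2.4 + 1.9 = 7.8 kcal/mol.
B (eclipsed): iPr–Et eclipsed, Cl–SH eclipsed, H–OCH3 eclipsed; 4.4 + 2.3 + 1.3 = 8.0 kcal/mol.
C (staggered): iPr–OCH3 gauche, iPr–SH gauche, Cl–OCH3 gauche, Cl–Et gauche; 0.8 + 1.3 + 0.7 + 0.8 = 3.6 kcal/mol.
D (staggered): iPr–Et gauche, iPr–SH gauche, Cl–OCH3 gauche, Cl–SH gauche; 1.3 + 1.3 + 0.7 + 0.7 = 4.0 kcal/mol.
E (staggered): iPr–OCH3 gauche, iPr–Et gauche, Cl–Et gauche, Cl–SH gauche; 0.8 + 1.3 + 0.8 + 0.7 = 3.6 kcal/mol.
B has the highest total (8.0 kcal/mol).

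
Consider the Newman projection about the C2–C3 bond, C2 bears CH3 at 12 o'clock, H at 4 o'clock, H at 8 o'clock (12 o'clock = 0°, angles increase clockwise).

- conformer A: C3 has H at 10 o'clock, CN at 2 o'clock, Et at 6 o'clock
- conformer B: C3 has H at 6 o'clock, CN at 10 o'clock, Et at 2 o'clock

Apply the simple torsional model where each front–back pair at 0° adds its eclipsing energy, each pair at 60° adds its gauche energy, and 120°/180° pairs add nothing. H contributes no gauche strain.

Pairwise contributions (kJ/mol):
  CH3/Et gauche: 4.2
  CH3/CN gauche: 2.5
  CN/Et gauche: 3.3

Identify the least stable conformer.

B

A (staggered): CH3–CN gauche; 2.5 = 2.5 kJ/mol.
B (staggered): CH3–CN gauche, CH3–Et gauche; 2.5 + 4.2 = 6.7 kJ/mol.
B has the highest total (6.7 kJ/mol).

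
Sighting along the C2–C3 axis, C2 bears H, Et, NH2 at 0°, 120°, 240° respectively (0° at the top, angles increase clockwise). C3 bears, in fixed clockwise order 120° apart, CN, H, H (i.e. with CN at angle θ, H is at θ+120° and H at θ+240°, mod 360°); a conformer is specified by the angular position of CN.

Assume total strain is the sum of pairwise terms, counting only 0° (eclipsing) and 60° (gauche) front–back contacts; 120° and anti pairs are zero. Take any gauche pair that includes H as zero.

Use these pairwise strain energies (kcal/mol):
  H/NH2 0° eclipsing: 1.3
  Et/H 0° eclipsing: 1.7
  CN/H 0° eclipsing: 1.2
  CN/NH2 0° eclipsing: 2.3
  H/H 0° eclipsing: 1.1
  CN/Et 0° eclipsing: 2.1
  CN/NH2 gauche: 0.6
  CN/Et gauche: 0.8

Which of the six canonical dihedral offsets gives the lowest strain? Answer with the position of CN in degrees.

CN at 0° (eclipsed): H–CN eclipsed, Et–H eclipsed, NH2–H eclipsed; 1.2 + 1.7 + 1.3 = 4.2 kcal/mol.
CN at 60° (staggered): Et–CN gauche; 0.8 = 0.8 kcal/mol.
CN at 120° (eclipsed): H–H eclipsed, Et–CN eclipsed, NH2–H eclipsed; 1.1 + 2.1 + 1.3 = 4.5 kcal/mol.
CN at 180° (staggered): Et–CN gauche, NH2–CN gauche; 0.8 + 0.6 = 1.4 kcal/mol.
CN at 240° (eclipsed): H–H eclipsed, Et–H eclipsed, NH2–CN eclipsed; 1.1 + 1.7 + 2.3 = 5.1 kcal/mol.
CN at 300° (staggered): NH2–CN gauche; 0.6 = 0.6 kcal/mol.
The minimum (0.6 kcal/mol) occurs with CN at 300°.

300°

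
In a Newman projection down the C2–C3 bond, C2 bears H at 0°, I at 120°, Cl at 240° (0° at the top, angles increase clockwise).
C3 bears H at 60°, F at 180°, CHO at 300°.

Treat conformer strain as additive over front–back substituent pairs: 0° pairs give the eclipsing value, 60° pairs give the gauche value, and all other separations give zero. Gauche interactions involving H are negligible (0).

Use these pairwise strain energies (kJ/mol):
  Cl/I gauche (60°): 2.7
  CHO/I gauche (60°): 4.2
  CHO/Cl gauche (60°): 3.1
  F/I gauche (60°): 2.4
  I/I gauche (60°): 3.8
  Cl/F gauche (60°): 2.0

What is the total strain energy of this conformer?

7.5 kJ/mol

This conformer is staggered. I at 120° is gauche with F at 180° (2.4); Cl at 240° is gauche with F at 180° (2.0); Cl at 240° is gauche with CHO at 300° (3.1). Total 7.5 kJ/mol.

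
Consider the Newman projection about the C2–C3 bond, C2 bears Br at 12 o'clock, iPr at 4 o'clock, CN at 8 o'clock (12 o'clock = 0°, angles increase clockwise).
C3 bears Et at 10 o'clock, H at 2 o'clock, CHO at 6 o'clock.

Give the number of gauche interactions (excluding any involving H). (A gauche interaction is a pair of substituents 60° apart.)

4

Non-H gauche pairs: Br(0°)/Et(300°); iPr(120°)/CHO(180°); CN(240°)/Et(300°); CN(240°)/CHO(180°) — 4 interactions.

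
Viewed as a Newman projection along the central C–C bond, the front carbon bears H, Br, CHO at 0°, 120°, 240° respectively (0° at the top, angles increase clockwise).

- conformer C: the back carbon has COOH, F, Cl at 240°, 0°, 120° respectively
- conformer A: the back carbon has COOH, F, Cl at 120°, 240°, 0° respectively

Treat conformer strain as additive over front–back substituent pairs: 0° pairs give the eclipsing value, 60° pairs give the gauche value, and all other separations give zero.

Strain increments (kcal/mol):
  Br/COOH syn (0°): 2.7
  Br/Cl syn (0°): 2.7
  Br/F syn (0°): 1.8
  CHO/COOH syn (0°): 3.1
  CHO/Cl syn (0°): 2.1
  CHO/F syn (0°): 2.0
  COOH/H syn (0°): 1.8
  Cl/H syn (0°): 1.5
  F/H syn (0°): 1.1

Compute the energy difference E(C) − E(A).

+0.7 kcal/mol

C is eclipsed. H at 0° is eclipsed with F at 0° (1.1); Br at 120° is eclipsed with Cl at 120° (2.7); CHO at 240° is eclipsed with COOH at 240° (3.1). Total 6.9 kcal/mol.
A is eclipsed. H at 0° is eclipsed with Cl at 0° (1.5); Br at 120° is eclipsed with COOH at 120° (2.7); CHO at 240° is eclipsed with F at 240° (2.0). Total 6.2 kcal/mol.
E(C) − E(A) = 6.9 − 6.2 = +0.7 kcal/mol.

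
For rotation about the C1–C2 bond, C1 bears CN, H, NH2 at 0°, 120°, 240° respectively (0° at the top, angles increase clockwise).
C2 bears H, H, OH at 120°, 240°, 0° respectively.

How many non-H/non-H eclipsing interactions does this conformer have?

1

Non-H eclipsing pairs: CN(0°)/OH(0°) — 1 interaction.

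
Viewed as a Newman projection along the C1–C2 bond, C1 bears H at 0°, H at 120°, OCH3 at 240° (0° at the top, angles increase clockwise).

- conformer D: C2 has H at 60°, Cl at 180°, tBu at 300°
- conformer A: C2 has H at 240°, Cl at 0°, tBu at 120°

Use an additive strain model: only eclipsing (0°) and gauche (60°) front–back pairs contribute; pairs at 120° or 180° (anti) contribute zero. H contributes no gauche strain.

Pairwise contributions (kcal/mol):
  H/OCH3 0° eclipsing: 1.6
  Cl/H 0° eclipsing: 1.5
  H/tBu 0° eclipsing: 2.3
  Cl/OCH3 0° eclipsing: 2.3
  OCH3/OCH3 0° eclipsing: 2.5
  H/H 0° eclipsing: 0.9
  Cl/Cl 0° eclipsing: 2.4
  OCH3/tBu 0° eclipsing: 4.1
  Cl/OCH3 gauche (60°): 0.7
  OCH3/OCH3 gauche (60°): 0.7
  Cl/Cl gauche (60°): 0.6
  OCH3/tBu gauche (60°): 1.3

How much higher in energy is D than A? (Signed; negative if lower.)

-3.4 kcal/mol

D (staggered): OCH3–Cl gauche, OCH3–tBu gauche; 0.7 + 1.3 = 2.0 kcal/mol.
A (eclipsed): H–Cl eclipsed, H–tBu eclipsed, OCH3–H eclipsed; 1.5 + 2.3 + 1.6 = 5.4 kcal/mol.
E(D) − E(A) = 2.0 − 5.4 = -3.4 kcal/mol.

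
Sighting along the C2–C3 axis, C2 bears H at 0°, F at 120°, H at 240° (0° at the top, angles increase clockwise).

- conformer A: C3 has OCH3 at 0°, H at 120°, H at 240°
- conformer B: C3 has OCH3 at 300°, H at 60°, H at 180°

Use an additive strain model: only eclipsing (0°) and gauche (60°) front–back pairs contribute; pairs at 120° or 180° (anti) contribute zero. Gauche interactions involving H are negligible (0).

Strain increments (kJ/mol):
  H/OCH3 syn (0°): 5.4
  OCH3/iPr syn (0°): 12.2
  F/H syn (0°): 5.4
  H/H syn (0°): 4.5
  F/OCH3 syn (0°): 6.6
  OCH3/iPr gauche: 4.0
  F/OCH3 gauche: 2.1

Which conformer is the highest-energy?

A

A (eclipsed): H–OCH3 eclipsed, F–H eclipsed, H–H eclipsed; 5.4 + 5.4 + 4.5 = 15.3 kJ/mol.
B (staggered): no non-H gauche contacts → 0.0 kJ/mol.
A has the highest total (15.3 kJ/mol).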